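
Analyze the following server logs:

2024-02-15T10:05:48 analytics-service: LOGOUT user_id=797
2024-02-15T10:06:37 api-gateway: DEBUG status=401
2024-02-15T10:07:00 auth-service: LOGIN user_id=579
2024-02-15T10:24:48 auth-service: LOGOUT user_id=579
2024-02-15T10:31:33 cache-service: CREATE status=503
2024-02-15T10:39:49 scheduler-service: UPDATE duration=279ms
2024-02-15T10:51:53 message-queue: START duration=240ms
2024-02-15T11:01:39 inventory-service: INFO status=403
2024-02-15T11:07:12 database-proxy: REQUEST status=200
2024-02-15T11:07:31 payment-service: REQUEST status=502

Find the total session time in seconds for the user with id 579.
1068

To calculate session duration:

1. Find LOGIN event for user_id=579: 2024-02-15T10:07:00
2. Find LOGOUT event for user_id=579: 2024-02-15T10:24:48
3. Session duration: 2024-02-15T10:24:48 - 2024-02-15T10:07:00 = 1068 seconds (17 minutes)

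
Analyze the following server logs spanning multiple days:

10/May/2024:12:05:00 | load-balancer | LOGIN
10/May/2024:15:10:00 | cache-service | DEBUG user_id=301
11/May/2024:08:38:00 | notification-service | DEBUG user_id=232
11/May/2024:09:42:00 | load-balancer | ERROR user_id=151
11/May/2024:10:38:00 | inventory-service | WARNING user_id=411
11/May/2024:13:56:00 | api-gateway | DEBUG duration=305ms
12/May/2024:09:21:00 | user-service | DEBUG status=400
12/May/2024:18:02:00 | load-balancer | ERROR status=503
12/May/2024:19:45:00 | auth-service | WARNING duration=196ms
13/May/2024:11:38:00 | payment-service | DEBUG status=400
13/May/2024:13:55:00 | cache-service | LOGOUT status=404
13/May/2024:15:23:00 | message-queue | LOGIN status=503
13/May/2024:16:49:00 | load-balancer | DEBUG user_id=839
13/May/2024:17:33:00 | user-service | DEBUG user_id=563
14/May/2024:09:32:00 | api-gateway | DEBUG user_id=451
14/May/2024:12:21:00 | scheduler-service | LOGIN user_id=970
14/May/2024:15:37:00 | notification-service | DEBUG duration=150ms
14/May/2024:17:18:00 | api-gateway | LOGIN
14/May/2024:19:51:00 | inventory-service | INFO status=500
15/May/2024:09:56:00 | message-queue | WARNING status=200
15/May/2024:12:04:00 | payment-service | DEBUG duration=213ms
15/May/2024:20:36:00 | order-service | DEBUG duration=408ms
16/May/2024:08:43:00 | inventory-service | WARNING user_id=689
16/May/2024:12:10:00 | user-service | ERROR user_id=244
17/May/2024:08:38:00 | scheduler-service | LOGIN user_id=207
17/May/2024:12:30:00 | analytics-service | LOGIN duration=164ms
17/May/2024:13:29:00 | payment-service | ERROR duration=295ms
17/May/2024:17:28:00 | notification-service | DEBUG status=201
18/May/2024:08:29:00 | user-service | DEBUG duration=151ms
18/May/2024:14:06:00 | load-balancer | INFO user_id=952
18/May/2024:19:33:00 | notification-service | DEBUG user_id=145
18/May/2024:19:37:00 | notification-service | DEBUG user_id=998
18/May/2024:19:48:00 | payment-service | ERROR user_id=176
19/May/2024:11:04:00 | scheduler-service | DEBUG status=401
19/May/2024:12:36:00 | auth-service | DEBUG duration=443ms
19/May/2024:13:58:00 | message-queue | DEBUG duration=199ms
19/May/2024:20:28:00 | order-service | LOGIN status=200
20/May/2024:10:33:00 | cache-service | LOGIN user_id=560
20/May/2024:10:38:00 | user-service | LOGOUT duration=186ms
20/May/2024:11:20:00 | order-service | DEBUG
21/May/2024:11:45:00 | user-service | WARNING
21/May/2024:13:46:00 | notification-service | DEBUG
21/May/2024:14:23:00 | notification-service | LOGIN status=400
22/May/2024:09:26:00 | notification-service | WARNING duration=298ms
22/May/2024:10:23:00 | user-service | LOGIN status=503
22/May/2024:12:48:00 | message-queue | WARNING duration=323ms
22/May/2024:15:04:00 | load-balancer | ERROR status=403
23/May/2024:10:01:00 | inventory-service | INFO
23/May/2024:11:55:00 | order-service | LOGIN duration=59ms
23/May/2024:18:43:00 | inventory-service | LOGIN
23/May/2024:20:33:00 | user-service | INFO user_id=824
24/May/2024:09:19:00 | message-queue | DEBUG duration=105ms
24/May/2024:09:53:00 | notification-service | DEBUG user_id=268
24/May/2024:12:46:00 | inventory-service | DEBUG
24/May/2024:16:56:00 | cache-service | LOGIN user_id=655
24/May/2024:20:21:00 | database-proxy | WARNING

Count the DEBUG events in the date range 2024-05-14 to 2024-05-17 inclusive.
5

To filter by date range:

1. Date range: 2024-05-14 through 2024-05-17, both dates inclusive
2. Filter for DEBUG events whose date falls in this range
3. Count matching events: 5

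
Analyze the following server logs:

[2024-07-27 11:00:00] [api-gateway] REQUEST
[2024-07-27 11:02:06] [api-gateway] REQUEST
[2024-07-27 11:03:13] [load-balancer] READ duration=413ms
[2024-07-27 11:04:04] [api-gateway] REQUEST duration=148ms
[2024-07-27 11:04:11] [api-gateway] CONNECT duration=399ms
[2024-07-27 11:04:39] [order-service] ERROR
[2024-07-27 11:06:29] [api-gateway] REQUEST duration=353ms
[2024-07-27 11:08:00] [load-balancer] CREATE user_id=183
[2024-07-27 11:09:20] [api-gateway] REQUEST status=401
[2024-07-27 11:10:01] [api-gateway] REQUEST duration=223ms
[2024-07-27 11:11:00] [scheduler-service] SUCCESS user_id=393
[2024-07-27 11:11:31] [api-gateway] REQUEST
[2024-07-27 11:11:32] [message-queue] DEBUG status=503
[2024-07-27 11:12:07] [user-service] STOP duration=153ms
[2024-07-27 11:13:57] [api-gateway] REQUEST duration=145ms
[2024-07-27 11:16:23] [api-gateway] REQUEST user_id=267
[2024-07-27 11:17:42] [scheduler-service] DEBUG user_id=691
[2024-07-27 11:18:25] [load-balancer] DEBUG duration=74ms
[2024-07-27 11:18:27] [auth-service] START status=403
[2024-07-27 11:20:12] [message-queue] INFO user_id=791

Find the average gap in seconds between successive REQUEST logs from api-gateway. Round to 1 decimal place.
122.9

To calculate average interval:

1. Find all REQUEST events for api-gateway in order
2. Calculate time gaps between consecutive events
3. Compute mean of gaps: 983 / 8 = 122.9 seconds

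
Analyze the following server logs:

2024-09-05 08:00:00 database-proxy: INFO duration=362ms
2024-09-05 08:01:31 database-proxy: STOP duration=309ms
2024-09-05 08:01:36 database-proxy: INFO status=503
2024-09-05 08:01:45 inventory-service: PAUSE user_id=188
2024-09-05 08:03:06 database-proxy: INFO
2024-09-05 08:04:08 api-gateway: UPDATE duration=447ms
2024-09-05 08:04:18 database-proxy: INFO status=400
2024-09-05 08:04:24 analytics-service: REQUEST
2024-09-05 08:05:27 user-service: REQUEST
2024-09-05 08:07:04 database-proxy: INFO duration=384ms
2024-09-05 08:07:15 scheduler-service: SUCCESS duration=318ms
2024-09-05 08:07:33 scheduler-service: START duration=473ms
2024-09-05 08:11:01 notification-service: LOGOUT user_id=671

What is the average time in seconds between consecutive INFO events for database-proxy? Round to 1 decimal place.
106.0

To calculate average interval:

1. Find all INFO events for database-proxy in order
2. Calculate time gaps between consecutive events
3. Compute mean of gaps: 424 / 4 = 106.0 seconds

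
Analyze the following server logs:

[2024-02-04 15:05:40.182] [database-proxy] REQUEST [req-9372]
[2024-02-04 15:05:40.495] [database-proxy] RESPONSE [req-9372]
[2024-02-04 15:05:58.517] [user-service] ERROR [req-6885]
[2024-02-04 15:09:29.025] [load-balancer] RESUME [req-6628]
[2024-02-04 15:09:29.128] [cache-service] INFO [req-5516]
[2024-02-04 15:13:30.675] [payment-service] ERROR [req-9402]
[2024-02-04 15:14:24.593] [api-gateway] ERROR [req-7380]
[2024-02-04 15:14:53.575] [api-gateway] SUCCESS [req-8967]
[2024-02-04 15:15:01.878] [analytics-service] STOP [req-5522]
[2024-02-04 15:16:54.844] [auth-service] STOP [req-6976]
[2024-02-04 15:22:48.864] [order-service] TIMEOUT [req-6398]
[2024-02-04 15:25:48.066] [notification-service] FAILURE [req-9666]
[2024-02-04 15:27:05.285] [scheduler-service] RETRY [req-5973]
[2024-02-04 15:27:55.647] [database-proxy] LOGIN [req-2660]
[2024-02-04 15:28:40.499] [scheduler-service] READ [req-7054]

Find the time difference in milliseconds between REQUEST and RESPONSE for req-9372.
313

To calculate latency:

1. Find REQUEST with id req-9372: 2024-02-04 15:05:40.182
2. Find RESPONSE with id req-9372: 2024-02-04 15:05:40.495
3. Latency: 2024-02-04 15:05:40.495 - 2024-02-04 15:05:40.182 = 313ms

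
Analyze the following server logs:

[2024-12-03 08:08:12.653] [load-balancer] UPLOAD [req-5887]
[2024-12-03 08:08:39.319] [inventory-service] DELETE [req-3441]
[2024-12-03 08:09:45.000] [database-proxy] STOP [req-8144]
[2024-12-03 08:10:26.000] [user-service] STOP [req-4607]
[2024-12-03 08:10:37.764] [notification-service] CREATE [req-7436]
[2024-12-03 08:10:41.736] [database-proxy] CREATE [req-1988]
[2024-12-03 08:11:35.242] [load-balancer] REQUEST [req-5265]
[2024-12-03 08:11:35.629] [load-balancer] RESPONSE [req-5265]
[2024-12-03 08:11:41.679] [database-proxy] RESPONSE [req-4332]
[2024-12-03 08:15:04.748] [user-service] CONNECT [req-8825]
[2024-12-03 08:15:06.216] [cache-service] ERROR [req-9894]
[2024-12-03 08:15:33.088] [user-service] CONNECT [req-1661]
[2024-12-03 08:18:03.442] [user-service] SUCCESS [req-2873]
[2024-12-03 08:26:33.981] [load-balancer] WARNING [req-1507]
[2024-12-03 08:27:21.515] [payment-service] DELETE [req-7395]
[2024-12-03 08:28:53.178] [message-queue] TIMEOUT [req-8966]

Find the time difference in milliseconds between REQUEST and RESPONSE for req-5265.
387

To calculate latency:

1. Find REQUEST with id req-5265: 2024-12-03 08:11:35.242
2. Find RESPONSE with id req-5265: 2024-12-03 08:11:35.629
3. Latency: 2024-12-03 08:11:35.629 - 2024-12-03 08:11:35.242 = 387ms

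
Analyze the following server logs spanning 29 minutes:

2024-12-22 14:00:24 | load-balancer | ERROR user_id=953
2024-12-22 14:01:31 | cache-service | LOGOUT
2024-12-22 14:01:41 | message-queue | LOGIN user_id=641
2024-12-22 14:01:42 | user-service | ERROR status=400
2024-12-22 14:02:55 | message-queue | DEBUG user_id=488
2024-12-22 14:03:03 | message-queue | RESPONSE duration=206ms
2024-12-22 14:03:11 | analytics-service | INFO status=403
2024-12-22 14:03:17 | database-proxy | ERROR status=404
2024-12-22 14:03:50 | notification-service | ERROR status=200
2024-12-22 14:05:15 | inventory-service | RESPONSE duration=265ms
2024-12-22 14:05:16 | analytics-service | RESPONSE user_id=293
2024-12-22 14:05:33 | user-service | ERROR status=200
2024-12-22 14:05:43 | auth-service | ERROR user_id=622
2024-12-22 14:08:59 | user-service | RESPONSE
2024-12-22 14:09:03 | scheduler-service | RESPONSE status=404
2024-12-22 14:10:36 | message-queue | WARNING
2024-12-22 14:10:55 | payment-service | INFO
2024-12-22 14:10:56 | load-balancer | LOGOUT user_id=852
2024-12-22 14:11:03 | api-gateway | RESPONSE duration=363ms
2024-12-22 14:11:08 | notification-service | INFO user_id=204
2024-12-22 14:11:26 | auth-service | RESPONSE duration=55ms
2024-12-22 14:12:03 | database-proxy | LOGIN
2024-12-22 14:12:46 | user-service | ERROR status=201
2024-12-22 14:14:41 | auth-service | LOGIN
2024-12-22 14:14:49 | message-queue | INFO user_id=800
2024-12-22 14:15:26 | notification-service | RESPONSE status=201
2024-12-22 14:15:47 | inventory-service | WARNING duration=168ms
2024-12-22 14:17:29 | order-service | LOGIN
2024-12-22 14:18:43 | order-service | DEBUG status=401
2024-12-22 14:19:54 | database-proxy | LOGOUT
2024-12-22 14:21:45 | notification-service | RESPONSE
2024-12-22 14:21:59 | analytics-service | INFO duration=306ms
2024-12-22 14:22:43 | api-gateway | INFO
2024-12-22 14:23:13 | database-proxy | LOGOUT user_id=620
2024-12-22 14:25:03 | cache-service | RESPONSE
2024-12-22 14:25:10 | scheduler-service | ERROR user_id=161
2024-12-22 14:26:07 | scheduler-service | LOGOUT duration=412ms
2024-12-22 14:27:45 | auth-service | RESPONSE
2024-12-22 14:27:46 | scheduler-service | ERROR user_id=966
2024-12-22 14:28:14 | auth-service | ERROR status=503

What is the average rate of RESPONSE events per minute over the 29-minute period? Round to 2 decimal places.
0.38

To calculate the rate:

1. Count total RESPONSE events: 11
2. Total time period: 29 minutes
3. Rate = 11 / 29 = 0.38 events per minute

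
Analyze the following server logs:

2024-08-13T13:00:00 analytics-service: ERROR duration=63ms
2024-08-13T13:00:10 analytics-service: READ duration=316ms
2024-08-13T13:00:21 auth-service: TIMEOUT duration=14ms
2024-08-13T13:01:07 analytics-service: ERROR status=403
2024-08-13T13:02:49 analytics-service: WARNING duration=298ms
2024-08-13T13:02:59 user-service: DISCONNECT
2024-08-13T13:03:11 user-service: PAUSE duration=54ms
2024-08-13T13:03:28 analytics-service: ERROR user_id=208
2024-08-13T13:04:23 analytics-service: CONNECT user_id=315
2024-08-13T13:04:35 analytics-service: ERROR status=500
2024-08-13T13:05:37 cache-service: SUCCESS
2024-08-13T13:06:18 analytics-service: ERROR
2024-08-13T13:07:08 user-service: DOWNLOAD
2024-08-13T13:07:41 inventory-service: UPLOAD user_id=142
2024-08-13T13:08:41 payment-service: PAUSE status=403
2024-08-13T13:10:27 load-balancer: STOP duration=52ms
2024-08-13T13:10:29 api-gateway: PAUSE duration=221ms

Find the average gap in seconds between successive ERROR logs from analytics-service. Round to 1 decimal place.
94.5

To calculate average interval:

1. Find all ERROR events for analytics-service in order
2. Calculate time gaps between consecutive events
3. Compute mean of gaps: 378 / 4 = 94.5 seconds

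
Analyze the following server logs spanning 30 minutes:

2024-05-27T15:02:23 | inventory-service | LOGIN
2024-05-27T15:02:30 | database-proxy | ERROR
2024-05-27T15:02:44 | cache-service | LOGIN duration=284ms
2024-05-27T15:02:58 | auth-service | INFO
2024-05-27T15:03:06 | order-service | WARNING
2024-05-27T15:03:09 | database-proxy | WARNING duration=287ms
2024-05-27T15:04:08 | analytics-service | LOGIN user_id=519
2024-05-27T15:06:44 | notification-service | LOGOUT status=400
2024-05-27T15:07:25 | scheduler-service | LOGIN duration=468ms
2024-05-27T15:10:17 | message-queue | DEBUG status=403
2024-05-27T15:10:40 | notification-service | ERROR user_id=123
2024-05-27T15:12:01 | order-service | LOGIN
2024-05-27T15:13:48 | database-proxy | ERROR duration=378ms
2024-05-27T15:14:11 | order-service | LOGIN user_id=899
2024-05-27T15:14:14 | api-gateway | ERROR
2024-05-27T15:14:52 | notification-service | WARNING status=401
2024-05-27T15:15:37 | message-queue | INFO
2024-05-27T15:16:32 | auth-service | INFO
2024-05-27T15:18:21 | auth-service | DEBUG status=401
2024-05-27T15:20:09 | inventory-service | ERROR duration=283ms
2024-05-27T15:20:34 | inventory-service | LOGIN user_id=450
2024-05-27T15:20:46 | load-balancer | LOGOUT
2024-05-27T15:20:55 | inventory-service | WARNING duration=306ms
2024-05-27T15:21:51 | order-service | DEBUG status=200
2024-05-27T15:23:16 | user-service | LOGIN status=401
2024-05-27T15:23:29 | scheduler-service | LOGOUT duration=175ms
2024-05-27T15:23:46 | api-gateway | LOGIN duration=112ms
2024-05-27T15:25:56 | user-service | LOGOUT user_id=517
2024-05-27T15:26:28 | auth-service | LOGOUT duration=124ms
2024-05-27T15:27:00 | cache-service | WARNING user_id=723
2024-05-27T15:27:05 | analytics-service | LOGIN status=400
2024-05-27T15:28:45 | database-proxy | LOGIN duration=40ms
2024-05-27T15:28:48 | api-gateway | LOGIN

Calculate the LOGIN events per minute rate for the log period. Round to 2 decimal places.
0.4

To calculate the rate:

1. Count total LOGIN events: 12
2. Total time period: 30 minutes
3. Rate = 12 / 30 = 0.4 events per minute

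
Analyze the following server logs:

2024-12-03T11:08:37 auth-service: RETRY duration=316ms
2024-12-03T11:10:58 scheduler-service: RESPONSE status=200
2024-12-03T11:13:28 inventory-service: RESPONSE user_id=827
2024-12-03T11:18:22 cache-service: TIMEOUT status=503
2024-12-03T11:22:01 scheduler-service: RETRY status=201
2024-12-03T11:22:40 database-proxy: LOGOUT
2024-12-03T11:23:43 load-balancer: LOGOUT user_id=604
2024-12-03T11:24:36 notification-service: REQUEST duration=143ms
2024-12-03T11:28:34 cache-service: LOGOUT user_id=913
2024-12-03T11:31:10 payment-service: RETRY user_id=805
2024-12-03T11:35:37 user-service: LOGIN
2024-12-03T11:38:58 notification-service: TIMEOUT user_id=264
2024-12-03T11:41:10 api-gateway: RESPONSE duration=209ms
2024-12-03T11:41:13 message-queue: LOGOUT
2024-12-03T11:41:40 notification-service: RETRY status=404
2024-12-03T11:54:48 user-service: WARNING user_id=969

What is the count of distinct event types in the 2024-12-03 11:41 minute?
3

To count unique event types:

1. Filter events in the minute starting at 2024-12-03 11:41
2. Extract event types from matching entries
3. Count unique types: 3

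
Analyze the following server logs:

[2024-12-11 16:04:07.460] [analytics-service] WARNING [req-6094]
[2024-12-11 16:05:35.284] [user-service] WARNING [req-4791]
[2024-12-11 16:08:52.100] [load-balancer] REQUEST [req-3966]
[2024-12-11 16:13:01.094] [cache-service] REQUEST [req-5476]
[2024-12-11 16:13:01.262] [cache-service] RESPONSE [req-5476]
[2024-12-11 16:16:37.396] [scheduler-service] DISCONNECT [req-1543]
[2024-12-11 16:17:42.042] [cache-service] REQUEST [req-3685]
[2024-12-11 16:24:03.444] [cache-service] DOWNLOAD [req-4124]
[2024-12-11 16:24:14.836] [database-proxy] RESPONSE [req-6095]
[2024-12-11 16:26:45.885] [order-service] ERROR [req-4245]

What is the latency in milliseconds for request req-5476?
168

To calculate latency:

1. Find REQUEST with id req-5476: 2024-12-11 16:13:01.094
2. Find RESPONSE with id req-5476: 2024-12-11 16:13:01.262
3. Latency: 2024-12-11 16:13:01.262 - 2024-12-11 16:13:01.094 = 168ms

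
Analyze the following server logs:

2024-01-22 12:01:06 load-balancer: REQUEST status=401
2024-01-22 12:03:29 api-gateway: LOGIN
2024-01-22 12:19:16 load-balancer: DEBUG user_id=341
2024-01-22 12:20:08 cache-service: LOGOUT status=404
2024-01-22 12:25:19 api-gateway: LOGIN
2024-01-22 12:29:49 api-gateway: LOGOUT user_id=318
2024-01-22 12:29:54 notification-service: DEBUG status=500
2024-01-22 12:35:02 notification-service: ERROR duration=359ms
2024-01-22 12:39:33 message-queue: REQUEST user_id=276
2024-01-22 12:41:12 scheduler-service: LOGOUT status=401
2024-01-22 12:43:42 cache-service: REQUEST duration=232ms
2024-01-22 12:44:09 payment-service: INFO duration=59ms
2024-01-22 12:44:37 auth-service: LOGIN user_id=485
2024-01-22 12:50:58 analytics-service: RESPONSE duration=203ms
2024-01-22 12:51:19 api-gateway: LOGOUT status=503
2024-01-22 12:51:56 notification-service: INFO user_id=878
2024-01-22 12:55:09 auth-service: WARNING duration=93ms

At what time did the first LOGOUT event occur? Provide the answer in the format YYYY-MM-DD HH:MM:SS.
2024-01-22 12:20:08

To find the first event:

1. Filter for all LOGOUT events
2. Sort by timestamp
3. Select the first one
4. Timestamp: 2024-01-22 12:20:08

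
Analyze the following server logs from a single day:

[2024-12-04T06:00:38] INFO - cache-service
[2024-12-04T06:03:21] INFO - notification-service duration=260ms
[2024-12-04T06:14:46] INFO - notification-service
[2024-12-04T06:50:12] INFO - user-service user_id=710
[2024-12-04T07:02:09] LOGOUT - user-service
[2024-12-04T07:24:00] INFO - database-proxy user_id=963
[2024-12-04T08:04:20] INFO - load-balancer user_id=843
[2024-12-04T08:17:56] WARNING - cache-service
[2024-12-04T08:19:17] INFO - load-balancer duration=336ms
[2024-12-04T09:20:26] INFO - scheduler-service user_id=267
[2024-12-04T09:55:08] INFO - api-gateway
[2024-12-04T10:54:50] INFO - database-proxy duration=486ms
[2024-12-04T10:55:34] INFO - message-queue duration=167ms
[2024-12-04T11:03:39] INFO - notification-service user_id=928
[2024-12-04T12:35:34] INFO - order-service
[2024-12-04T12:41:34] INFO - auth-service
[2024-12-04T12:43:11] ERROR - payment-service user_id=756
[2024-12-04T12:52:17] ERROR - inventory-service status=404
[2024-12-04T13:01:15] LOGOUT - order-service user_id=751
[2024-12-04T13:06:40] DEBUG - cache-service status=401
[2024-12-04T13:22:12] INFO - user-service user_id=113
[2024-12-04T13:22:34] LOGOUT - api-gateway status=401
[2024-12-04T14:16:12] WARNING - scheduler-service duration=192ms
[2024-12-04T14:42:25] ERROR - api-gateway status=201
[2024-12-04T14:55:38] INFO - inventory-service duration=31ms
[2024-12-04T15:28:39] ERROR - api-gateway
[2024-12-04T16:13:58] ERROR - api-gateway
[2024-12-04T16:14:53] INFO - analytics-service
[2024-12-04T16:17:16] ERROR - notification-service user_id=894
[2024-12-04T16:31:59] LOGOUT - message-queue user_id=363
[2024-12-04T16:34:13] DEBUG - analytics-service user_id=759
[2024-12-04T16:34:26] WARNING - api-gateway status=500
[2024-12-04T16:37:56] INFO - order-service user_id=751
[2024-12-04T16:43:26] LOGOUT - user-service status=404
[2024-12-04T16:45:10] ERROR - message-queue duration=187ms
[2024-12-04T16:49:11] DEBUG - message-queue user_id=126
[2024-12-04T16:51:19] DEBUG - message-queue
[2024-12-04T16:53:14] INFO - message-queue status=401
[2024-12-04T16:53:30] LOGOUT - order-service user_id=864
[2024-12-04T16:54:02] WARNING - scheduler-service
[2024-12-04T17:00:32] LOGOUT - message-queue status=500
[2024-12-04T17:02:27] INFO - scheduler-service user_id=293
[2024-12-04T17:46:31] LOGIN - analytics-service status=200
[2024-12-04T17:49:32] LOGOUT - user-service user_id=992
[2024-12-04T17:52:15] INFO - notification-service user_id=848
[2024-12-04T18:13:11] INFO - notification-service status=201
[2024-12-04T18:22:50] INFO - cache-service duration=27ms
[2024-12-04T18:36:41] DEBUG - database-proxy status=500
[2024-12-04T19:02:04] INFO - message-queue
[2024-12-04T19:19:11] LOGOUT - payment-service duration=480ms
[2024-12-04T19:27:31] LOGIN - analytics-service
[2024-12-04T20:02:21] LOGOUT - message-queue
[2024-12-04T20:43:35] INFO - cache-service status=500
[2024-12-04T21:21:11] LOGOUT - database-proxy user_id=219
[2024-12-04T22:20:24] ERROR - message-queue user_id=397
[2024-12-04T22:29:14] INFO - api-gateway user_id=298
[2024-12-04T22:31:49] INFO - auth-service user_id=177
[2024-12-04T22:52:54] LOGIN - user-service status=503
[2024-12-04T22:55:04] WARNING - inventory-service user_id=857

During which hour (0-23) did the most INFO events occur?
6

To find the peak hour:

1. Group all INFO events by hour
2. Count events in each hour
3. Find hour with maximum count
4. Peak hour: 6 (with 4 events)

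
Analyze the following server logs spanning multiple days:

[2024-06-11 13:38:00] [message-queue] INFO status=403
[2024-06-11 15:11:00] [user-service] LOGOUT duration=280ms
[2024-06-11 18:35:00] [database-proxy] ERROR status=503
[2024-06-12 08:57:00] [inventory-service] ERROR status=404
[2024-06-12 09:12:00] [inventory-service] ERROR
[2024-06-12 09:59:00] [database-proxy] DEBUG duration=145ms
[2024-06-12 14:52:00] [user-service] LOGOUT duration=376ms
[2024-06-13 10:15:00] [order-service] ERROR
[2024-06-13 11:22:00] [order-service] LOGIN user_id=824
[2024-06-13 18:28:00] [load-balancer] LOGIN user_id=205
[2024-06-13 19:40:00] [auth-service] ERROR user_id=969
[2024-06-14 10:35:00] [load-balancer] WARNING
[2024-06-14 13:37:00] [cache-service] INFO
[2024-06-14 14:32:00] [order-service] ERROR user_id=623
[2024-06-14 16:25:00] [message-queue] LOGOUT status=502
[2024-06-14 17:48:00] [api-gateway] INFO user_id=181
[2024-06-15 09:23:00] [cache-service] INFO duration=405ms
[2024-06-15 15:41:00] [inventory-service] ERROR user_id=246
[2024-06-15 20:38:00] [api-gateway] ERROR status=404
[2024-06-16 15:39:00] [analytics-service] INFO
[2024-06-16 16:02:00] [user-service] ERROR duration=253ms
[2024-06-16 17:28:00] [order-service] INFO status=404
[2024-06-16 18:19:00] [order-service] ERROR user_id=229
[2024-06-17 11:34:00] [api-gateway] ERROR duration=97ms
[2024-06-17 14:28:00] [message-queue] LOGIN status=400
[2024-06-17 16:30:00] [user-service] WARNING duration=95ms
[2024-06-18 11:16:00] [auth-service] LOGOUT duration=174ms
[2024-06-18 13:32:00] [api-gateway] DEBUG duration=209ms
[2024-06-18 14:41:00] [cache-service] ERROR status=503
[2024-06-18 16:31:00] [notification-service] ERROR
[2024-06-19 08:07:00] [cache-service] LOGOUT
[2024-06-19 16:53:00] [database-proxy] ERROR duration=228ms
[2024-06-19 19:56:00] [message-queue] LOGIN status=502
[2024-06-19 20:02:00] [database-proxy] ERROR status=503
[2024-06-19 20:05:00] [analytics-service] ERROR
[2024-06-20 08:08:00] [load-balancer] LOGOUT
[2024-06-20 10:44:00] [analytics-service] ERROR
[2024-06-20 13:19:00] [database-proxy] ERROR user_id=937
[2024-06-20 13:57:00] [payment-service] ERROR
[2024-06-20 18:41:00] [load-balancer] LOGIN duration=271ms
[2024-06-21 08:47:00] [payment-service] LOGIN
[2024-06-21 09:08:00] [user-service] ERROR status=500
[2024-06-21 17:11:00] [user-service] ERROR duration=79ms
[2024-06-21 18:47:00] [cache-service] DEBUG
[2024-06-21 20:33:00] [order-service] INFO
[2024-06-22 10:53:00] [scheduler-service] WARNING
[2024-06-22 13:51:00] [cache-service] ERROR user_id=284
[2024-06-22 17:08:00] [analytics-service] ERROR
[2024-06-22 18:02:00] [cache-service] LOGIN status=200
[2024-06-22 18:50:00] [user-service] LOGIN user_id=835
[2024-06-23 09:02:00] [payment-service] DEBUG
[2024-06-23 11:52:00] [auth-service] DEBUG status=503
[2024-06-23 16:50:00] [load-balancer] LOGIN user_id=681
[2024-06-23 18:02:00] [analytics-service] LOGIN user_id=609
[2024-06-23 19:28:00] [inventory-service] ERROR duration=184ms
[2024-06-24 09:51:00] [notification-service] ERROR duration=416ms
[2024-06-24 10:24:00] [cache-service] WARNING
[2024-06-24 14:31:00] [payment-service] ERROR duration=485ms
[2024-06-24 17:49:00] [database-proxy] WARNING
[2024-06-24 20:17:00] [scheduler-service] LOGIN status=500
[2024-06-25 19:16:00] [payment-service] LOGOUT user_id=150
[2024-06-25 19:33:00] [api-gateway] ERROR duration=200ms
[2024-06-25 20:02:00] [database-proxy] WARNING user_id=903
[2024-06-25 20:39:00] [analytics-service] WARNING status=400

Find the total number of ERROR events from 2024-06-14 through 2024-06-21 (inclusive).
16

To filter by date range:

1. Date range: 2024-06-14 through 2024-06-21, both dates inclusive
2. Filter for ERROR events whose date falls in this range
3. Count matching events: 16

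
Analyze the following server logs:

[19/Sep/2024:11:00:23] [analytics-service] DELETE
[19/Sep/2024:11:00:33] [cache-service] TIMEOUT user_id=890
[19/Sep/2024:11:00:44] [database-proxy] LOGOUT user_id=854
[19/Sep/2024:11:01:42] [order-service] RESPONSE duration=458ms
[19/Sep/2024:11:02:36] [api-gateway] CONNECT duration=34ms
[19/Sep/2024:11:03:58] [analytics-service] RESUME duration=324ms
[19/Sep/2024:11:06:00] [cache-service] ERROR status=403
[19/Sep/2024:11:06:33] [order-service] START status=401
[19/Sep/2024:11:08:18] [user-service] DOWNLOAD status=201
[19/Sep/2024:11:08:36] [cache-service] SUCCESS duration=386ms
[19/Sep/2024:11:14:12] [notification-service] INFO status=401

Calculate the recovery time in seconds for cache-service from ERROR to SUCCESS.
156

To calculate recovery time:

1. Find ERROR event for cache-service: 19/Sep/2024:11:06:00
2. Find next SUCCESS event for cache-service: 19/Sep/2024:11:08:36
3. Recovery time: 19/Sep/2024:11:08:36 - 19/Sep/2024:11:06:00 = 156 seconds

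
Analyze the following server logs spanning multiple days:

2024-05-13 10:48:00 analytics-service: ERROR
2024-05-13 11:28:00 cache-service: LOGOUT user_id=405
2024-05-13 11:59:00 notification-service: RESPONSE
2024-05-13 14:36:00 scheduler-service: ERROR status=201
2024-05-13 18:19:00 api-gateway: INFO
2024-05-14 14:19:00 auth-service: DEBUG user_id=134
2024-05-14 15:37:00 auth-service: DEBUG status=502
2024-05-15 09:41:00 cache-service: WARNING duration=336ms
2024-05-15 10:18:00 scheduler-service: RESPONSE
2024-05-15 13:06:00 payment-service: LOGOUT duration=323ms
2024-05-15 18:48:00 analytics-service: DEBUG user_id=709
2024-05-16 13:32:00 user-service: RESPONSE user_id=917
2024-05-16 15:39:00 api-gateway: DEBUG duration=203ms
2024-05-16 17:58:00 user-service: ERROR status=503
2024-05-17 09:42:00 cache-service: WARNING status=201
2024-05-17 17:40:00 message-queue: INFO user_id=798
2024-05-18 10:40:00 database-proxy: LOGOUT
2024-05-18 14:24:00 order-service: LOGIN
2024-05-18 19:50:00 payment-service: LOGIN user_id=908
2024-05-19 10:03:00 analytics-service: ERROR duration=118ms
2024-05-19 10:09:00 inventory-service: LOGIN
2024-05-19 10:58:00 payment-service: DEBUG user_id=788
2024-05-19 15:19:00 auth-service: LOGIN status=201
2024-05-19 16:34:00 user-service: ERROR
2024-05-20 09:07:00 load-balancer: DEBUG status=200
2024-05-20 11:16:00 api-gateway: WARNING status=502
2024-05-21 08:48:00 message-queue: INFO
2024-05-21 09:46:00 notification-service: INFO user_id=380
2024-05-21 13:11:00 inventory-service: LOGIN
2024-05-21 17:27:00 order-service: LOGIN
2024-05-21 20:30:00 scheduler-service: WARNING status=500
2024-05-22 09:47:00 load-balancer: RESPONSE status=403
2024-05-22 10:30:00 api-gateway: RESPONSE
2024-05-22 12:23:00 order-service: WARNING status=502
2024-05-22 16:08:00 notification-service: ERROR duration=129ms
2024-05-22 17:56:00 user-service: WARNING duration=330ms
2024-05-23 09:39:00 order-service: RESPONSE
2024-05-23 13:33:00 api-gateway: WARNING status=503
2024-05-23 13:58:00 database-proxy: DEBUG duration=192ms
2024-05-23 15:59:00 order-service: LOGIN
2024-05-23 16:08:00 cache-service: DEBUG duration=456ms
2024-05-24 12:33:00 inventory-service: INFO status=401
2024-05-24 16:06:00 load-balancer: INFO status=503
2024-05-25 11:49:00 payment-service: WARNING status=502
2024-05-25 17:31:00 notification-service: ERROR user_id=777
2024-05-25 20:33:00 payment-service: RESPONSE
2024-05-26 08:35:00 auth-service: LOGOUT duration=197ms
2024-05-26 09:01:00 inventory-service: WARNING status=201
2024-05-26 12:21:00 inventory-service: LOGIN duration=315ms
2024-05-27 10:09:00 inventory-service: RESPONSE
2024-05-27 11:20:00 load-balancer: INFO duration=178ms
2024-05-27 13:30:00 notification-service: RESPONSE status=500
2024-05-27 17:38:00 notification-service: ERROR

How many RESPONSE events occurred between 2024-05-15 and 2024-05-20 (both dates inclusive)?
2

To filter by date range:

1. Date range: 2024-05-15 through 2024-05-20, both dates inclusive
2. Filter for RESPONSE events whose date falls in this range
3. Count matching events: 2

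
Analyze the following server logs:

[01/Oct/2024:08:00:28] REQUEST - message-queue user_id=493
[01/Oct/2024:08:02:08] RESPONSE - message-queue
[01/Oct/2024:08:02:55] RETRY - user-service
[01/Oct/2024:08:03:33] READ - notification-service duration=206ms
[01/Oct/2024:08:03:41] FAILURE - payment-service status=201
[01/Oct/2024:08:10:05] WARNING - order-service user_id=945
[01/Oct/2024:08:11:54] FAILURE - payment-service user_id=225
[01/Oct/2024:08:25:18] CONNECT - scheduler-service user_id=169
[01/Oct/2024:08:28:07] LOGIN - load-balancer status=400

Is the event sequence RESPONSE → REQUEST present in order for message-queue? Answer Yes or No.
No

To verify sequence order:

1. Find all events in sequence RESPONSE → REQUEST for message-queue
2. Extract their timestamps
3. Check if timestamps are in ascending order
4. Result: No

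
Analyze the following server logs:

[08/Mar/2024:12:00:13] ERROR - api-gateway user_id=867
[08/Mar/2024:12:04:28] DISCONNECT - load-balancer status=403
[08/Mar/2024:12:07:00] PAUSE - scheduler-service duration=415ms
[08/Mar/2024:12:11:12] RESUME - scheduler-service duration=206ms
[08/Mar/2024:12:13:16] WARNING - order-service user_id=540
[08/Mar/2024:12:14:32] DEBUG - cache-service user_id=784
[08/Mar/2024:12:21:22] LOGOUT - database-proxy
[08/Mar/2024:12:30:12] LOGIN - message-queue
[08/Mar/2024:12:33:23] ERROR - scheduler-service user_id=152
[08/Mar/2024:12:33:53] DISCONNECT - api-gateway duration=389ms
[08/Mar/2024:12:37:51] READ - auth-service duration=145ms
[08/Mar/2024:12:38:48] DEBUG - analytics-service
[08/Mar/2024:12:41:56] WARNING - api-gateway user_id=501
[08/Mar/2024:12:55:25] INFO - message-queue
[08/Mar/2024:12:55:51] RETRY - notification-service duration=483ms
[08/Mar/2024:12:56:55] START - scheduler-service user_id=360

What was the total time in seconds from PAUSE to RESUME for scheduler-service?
252

To calculate state duration:

1. Find PAUSE event for scheduler-service: 08/Mar/2024:12:07:00
2. Find RESUME event for scheduler-service: 08/Mar/2024:12:11:12
3. Calculate duration: 08/Mar/2024:12:11:12 - 08/Mar/2024:12:07:00 = 252 seconds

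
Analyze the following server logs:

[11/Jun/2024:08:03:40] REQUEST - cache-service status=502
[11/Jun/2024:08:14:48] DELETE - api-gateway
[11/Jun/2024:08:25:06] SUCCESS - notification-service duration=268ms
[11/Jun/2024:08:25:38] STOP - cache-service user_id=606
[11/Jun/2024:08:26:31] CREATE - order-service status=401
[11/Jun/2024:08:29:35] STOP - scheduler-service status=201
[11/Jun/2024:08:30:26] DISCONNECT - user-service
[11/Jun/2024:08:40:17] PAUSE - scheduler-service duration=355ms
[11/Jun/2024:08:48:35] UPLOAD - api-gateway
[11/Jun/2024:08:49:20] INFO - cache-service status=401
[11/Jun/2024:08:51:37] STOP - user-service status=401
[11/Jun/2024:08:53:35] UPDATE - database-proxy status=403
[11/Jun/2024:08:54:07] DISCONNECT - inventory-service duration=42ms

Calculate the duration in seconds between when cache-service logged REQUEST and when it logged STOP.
1318

To find the time between events:

1. Locate the first REQUEST event for cache-service: 11/Jun/2024:08:03:40
2. Locate the first STOP event for cache-service: 11/Jun/2024:08:25:38
3. Calculate the difference: 11/Jun/2024:08:25:38 - 11/Jun/2024:08:03:40 = 1318 seconds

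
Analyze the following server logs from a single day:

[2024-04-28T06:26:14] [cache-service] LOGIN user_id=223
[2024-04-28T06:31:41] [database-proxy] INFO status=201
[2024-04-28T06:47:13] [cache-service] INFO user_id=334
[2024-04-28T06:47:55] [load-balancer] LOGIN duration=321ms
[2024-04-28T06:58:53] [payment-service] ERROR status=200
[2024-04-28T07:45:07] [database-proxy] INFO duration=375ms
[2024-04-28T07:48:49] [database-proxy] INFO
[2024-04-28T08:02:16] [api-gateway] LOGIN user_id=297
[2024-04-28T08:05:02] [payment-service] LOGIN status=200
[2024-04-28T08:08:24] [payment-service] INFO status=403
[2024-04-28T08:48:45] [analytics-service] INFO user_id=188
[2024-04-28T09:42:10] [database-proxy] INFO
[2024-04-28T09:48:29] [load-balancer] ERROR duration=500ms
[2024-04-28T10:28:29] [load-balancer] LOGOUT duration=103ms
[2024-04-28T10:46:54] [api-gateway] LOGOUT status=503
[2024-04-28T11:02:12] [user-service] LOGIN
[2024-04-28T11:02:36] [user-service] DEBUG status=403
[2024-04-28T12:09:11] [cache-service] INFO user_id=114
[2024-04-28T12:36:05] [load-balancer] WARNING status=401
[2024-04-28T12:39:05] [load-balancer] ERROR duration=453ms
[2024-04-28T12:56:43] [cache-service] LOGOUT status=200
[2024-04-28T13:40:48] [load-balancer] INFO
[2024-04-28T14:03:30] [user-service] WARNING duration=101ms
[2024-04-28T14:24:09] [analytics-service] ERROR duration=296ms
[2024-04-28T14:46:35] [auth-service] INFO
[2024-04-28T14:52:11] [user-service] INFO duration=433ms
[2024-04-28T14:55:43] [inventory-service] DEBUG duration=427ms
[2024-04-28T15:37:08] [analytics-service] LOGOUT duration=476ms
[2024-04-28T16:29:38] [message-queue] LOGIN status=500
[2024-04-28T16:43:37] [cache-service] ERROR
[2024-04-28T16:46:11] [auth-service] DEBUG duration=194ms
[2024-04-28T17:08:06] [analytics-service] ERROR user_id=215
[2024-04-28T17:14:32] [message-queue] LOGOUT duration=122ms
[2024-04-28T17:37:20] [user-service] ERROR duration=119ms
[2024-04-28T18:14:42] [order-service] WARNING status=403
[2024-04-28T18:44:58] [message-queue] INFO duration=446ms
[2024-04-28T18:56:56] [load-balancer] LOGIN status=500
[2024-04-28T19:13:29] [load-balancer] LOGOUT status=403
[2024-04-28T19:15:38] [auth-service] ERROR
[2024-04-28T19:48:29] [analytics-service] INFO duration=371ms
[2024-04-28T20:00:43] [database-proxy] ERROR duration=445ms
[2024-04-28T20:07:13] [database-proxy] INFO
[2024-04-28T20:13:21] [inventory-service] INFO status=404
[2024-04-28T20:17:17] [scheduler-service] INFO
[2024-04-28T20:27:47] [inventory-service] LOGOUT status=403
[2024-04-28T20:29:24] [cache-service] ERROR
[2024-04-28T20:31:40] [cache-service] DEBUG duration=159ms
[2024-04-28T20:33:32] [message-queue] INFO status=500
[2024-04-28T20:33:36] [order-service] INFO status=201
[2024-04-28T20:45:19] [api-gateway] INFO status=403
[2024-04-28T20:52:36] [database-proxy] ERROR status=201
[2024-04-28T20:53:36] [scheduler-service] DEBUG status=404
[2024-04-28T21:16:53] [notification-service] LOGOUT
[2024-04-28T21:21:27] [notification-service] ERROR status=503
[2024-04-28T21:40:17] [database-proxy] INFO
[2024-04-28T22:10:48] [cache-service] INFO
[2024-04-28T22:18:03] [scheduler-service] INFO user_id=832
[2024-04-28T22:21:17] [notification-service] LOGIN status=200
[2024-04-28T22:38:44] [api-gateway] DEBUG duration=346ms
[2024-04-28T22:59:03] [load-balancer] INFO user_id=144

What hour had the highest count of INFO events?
20

To find the peak hour:

1. Group all INFO events by hour
2. Count events in each hour
3. Find hour with maximum count
4. Peak hour: 20 (with 6 events)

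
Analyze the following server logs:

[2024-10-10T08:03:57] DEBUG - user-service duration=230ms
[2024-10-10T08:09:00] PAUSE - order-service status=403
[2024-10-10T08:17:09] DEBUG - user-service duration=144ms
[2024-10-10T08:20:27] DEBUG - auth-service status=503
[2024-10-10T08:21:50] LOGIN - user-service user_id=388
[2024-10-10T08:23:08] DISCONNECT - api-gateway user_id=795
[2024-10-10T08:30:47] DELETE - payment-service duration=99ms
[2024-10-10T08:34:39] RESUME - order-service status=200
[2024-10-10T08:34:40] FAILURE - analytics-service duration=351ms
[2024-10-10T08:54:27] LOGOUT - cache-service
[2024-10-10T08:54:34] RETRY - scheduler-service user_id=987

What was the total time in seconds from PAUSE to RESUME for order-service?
1539

To calculate state duration:

1. Find PAUSE event for order-service: 2024-10-10T08:09:00
2. Find RESUME event for order-service: 2024-10-10T08:34:39
3. Calculate duration: 2024-10-10T08:34:39 - 2024-10-10T08:09:00 = 1539 seconds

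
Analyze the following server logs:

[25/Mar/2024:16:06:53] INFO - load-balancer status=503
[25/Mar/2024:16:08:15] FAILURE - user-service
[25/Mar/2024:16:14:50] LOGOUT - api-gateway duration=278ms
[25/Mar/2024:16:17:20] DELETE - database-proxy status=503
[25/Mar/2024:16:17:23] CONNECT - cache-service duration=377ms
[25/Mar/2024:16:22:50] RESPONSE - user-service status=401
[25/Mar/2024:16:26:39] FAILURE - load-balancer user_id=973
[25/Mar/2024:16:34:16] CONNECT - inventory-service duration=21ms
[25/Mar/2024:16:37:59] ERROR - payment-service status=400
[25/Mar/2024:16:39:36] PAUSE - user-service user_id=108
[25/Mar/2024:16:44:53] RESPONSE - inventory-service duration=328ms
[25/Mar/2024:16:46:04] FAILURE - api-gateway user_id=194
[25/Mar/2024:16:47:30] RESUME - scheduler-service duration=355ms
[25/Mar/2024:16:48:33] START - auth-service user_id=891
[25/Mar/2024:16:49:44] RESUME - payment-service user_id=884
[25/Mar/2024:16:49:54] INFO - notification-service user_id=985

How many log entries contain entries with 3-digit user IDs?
6

To find matching entries:

1. Pattern to match: entries with 3-digit user IDs
2. Scan each log entry for the pattern
3. Count matches: 6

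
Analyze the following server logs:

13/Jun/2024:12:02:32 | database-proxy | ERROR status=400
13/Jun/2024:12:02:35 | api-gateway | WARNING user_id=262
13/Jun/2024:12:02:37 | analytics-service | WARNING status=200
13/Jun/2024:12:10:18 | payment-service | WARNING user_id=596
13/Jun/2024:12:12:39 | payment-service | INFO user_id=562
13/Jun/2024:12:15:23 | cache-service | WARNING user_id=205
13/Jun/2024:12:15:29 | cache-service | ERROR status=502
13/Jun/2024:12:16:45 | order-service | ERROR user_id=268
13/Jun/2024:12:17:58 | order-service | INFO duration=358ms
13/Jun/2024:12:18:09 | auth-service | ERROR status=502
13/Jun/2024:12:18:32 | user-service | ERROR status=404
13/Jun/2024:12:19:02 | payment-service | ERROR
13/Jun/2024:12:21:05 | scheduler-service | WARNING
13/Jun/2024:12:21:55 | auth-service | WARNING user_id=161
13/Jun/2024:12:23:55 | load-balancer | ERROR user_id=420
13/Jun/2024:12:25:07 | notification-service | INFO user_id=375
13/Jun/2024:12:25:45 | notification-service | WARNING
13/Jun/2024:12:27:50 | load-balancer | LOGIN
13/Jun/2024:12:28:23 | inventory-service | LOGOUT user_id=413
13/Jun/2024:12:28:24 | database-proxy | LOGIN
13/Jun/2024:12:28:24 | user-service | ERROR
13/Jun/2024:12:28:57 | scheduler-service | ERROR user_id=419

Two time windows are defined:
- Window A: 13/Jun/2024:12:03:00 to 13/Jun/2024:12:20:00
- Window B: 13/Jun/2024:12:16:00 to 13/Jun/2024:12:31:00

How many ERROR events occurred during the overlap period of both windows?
4

To find overlap events:

1. Window A: 13/Jun/2024:12:03:00 to 13/Jun/2024:12:20:00
2. Window B: 13/Jun/2024:12:16:00 to 13/Jun/2024:12:31:00
3. Overlap period: 13/Jun/2024:12:16:00 to 13/Jun/2024:12:20:00
4. Count ERROR events in overlap: 4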